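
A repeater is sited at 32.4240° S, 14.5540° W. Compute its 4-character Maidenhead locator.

IF27

Shift to the Maidenhead origin (180°W, 90°S): lon 165.45, lat 57.58.
Field: lon ⌊165.45/20⌋ = 8 → I; lat ⌊57.58/10⌋ = 5 → F.
Square: lon ⌊5.45/2⌋ = 2; lat ⌊7.58/1⌋ = 7.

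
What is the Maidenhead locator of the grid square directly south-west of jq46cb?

Longitude subsquare c = 2; −1 → 1 = b.
Latitude subsquare b = 1; −1 → 0 = a.

JQ46ba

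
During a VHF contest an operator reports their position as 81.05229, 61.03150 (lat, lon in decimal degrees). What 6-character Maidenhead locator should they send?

Offset from 180°W / 90°S: lon 241.0315°, lat 171.0523°.
Field: lon ⌊241.0315/20⌋ = 12 → M; lat ⌊171.0523/10⌋ = 17 → R.
Square: lon ⌊1.0315/2⌋ = 0; lat ⌊1.0523/1⌋ = 1.
Subsquare: lon ⌊1.0315/0.0833333⌋ = 12 → m; lat ⌊0.0523/0.0416667⌋ = 1 → b.

MR01mb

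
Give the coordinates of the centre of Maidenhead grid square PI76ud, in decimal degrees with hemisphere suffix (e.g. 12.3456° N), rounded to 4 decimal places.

3.8542° S, 135.7083° E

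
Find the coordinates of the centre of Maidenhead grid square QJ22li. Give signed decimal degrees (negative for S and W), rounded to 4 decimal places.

Field Q=16, J=9: +16·20° lon, +9·10° lat → SW at lon 140°, lat 0°.
Square 2, 2: +2·2° lon, +2·1° lat → SW at lon 144°, lat 2°.
Subsquare l=11, i=8: +11·0.0833333° lon, +8·0.0416667° lat → SW at lon 144.917°, lat 2.33333°.
Cell spans 0.0833333° lon × 0.0416667° lat. Centre is SW corner plus half of each.
latitude 2.3542, longitude 144.9583.

2.3542, 144.9583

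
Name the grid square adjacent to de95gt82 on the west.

Longitude extended square 8; −1 → 7.
The latitude characters are unchanged.

DE95gt72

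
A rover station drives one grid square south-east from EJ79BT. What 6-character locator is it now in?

Longitude subsquare b = 1; +1 → 2 = c.
Latitude subsquare t = 19; −1 → 18 = s.

EJ79cs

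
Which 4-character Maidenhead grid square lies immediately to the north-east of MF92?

NF03

Longitude square 9; +1 → 10, wraps to 0, carry into field.
Longitude field M = 12; +1 → 13 = N.
Latitude square 2; +1 → 3.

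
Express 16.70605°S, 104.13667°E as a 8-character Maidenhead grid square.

OH23bh60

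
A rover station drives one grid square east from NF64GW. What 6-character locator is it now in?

NF64hw

Longitude subsquare g = 6; +1 → 7 = h.
The latitude characters are unchanged.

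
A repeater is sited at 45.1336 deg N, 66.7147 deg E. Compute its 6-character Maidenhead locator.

MN35id

Shift to the Maidenhead origin (180°W, 90°S): lon 246.7147, lat 135.1336.
Field: 246.7147/20 → 12 → M, 135.1336/10 → 13 → N; chars MN.
Square: 6.7147/2 → 3, 5.1336/1 → 5; chars 35.
Subsquare: 0.7147/0.0833333 → 8 → i, 0.1336/0.0416667 → 3 → d; chars id.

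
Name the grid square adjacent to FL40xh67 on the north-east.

Longitude extended square 6; +1 → 7.
Latitude extended square 7; +1 → 8.

FL40xh78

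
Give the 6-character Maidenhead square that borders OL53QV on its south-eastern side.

Longitude subsquare q = 16; +1 → 17 = r.
Latitude subsquare v = 21; −1 → 20 = u.

OL53ru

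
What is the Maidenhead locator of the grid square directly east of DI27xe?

DI37ae

Longitude subsquare x = 23; +1 → 24, wraps to 0 = a, carry into square.
Longitude square 2; +1 → 3.
The latitude characters are unchanged.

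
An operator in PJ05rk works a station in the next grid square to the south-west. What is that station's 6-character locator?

PJ05qj

Longitude subsquare r = 17; −1 → 16 = q.
Latitude subsquare k = 10; −1 → 9 = j.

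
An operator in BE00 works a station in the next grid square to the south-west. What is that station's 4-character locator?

Longitude square 0; −1 → -1, wraps to 9, carry into field.
Longitude field B = 1; −1 → 0 = A.
Latitude square 0; −1 → -1, wraps to 9, carry into field.
Latitude field E = 4; −1 → 3 = D.

AD99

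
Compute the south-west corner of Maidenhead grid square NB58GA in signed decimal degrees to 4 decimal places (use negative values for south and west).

-72.0000, 90.5000

Field N=13, B=1: +13·20° lon, +1·10° lat → SW at lon 80°, lat -80°.
Square 5, 8: +5·2° lon, +8·1° lat → SW at lon 90°, lat -72°.
Subsquare g=6, a=0: +6·0.0833333° lon, +0·0.0416667° lat → SW at lon 90.5°, lat -72°.
latitude -72.0000, longitude 90.5000.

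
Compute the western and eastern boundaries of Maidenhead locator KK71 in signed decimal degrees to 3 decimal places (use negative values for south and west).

Field K=10, K=10: +10·20° lon, +10·10° lat → SW at lon 20°, lat 10°.
Square 7, 1: +7·2° lon, +1·1° lat → SW at lon 34°, lat 11°.
Cell spans 2° lon × 1° lat.
west 34.000, east 36.000.

34.000, 36.000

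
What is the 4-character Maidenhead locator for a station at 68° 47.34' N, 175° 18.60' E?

Offset from 180°W / 90°S: lon 355.31°, lat 158.79°.
Field: 355.31/20 → 17 → R, 158.79/10 → 15 → P; chars RP.
Square: 15.31/2 → 7, 8.79/1 → 8; chars 78.

RP78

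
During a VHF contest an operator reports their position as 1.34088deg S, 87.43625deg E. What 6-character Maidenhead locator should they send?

Shift to the Maidenhead origin (180°W, 90°S): lon 267.4362, lat 88.6591.
Field: 267.4362/20 → 13 → N, 88.6591/10 → 8 → I; chars NI.
Square: 7.4362/2 → 3, 8.6591/1 → 8; chars 38.
Subsquare: 1.4362/0.0833333 → 17 → r, 0.6591/0.0416667 → 15 → p; chars rp.

NI38rp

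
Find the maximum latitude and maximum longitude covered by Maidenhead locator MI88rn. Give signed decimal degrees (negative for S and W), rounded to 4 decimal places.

-1.4167, 77.5000

Field M=12, I=8: +12·20° lon, +8·10° lat → SW at lon 60°, lat -10°.
Square 8, 8: +8·2° lon, +8·1° lat → SW at lon 76°, lat -2°.
Subsquare r=17, n=13: +17·0.0833333° lon, +13·0.0416667° lat → SW at lon 77.4167°, lat -1.45833°.
Cell spans 0.0833333° lon × 0.0416667° lat. NE corner is SW corner plus one full cell.
latitude -1.4167, longitude 77.5000.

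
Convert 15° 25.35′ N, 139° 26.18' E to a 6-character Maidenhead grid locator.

Shift to the Maidenhead origin (180°W, 90°S): lon 319.4363, lat 105.4225.
Field: lon ⌊319.4363/20⌋ = 15 → P; lat ⌊105.4225/10⌋ = 10 → K.
Square: lon ⌊19.4363/2⌋ = 9; lat ⌊5.4225/1⌋ = 5.
Subsquare: lon ⌊1.4363/0.0833333⌋ = 17 → r; lat ⌊0.4225/0.0416667⌋ = 10 → k.

PK95rk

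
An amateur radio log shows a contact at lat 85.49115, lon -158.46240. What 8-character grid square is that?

BR05sl47

Shift to the Maidenhead origin (180°W, 90°S): lon 21.53760, lat 175.49115.
Field: 21.53760/20 → 1 → B, 175.49115/10 → 17 → R; chars BR.
Square: 1.53760/2 → 0, 5.49115/1 → 5; chars 05.
Subsquare: 1.53760/0.0833333 → 18 → s, 0.49115/0.0416667 → 11 → l; chars sl.
Extended square: 0.03760/0.00833333 → 4, 0.03282/0.00416667 → 7; chars 47.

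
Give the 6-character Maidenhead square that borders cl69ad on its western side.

Longitude subsquare a = 0; −1 → -1, wraps to 23 = x, carry into square.
Longitude square 6; −1 → 5.
The latitude characters are unchanged.

CL59xd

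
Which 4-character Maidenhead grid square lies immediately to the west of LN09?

KN99

Longitude square 0; −1 → -1, wraps to 9, carry into field.
Longitude field L = 11; −1 → 10 = K.
The latitude characters are unchanged.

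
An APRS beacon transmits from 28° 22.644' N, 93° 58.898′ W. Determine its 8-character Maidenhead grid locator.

EL38aj20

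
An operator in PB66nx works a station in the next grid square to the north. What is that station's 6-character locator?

PB67na

Latitude subsquare x = 23; +1 → 24, wraps to 0 = a, carry into square.
Latitude square 6; +1 → 7.
The longitude characters are unchanged.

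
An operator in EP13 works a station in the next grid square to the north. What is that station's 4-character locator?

EP14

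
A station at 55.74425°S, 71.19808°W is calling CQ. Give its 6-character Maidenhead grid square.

FD44jg

Add 180° to longitude and 90° to latitude: 108.8019, 34.2557.
Field: lon ⌊108.8019/20⌋ = 5 → F; lat ⌊34.2557/10⌋ = 3 → D.
Square: lon ⌊8.8019/2⌋ = 4; lat ⌊4.2557/1⌋ = 4.
Subsquare: lon ⌊0.8019/0.0833333⌋ = 9 → j; lat ⌊0.2557/0.0416667⌋ = 6 → g.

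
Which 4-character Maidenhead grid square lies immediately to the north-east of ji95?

KI06

Longitude square 9; +1 → 10, wraps to 0, carry into field.
Longitude field J = 9; +1 → 10 = K.
Latitude square 5; +1 → 6.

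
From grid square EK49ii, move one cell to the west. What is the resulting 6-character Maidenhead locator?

EK49hi

Longitude subsquare i = 8; −1 → 7 = h.
The latitude characters are unchanged.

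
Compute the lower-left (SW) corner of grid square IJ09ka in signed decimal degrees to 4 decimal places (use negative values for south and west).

Field I=8, J=9: +8·20° lon, +9·10° lat → SW at lon -20°, lat 0°.
Square 0, 9: +0·2° lon, +9·1° lat → SW at lon -20°, lat 9°.
Subsquare k=10, a=0: +10·0.0833333° lon, +0·0.0416667° lat → SW at lon -19.1667°, lat 9°.
latitude 9.0000, longitude -19.1667.

9.0000, -19.1667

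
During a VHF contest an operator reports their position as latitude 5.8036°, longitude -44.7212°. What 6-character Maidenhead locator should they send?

GJ75pt

Add 180° to longitude and 90° to latitude: 135.2788, 95.8036.
Field: lon ⌊135.2788/20⌋ = 6 → G; lat ⌊95.8036/10⌋ = 9 → J.
Square: lon ⌊15.2788/2⌋ = 7; lat ⌊5.8036/1⌋ = 5.
Subsquare: lon ⌊1.2788/0.0833333⌋ = 15 → p; lat ⌊0.8036/0.0416667⌋ = 19 → t.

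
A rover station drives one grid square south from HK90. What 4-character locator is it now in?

HJ99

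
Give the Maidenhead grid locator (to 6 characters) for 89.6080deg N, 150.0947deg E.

QR59bo

Add 180° to longitude and 90° to latitude: 330.0947, 179.6080.
Field: 330.0947/20 → 16 → Q, 179.6080/10 → 17 → R; chars QR.
Square: 10.0947/2 → 5, 9.6080/1 → 9; chars 59.
Subsquare: 0.0947/0.0833333 → 1 → b, 0.6080/0.0416667 → 14 → o; chars bo.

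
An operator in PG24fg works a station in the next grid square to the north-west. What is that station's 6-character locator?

Longitude subsquare f = 5; −1 → 4 = e.
Latitude subsquare g = 6; +1 → 7 = h.

PG24eh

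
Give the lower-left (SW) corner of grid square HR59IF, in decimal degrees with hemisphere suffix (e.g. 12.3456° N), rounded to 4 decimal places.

89.2083° N, 29.3333° W

Field H=7, R=17: +7·20° lon, +17·10° lat → SW at lon -40°, lat 80°.
Square 5, 9: +5·2° lon, +9·1° lat → SW at lon -30°, lat 89°.
Subsquare i=8, f=5: +8·0.0833333° lon, +5·0.0416667° lat → SW at lon -29.3333°, lat 89.2083°.
latitude 89.2083° N, longitude 29.3333° W.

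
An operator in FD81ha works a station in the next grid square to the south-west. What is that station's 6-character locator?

Longitude subsquare h = 7; −1 → 6 = g.
Latitude subsquare a = 0; −1 → -1, wraps to 23 = x, carry into square.
Latitude square 1; −1 → 0.

FD80gx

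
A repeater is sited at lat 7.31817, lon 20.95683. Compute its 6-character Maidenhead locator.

KJ07lh

Add 180° to longitude and 90° to latitude: 200.9568, 97.3182.
Field (20°×10°, letters A–R): 200.9568/20 → 10 → K, 97.3182/10 → 9 → J; chars KJ.
Square (2°×1°, digits 0–9): 0.9568/2 → 0, 7.3182/1 → 7; chars 07.
Subsquare (5′×2.5′, letters a–x): 0.9568/0.0833333 → 11 → l, 0.3182/0.0416667 → 7 → h; chars lh.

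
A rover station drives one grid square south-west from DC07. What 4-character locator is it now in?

CC96

Longitude square 0; −1 → -1, wraps to 9, carry into field.
Longitude field D = 3; −1 → 2 = C.
Latitude square 7; −1 → 6.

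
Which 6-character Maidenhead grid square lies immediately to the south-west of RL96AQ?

RL86xp

Longitude subsquare a = 0; −1 → -1, wraps to 23 = x, carry into square.
Longitude square 9; −1 → 8.
Latitude subsquare q = 16; −1 → 15 = p.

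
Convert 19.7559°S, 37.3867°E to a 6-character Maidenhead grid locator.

Add 180° to longitude and 90° to latitude: 217.3867, 70.2441.
Field (20°×10°, letters A–R): 217.3867/20 → 10 → K, 70.2441/10 → 7 → H; chars KH.
Square (2°×1°, digits 0–9): 17.3867/2 → 8, 0.2441/1 → 0; chars 80.
Subsquare (5′×2.5′, letters a–x): 1.3867/0.0833333 → 16 → q, 0.2441/0.0416667 → 5 → f; chars qf.

KH80qf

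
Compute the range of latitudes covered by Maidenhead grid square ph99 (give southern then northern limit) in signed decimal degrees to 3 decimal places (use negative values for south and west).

-11.000, -10.000

Field P=15, H=7: +15·20° lon, +7·10° lat → SW at lon 120°, lat -20°.
Square 9, 9: +9·2° lon, +9·1° lat → SW at lon 138°, lat -11°.
Cell spans 2° lon × 1° lat.
south -11.000, north -10.000.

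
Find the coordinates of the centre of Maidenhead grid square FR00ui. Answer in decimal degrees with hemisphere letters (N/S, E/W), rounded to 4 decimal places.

80.3542° N, 78.2917° W

Field F=5, R=17: +5·20° lon, +17·10° lat → SW at lon -80°, lat 80°.
Square 0, 0: +0·2° lon, +0·1° lat → SW at lon -80°, lat 80°.
Subsquare u=20, i=8: +20·0.0833333° lon, +8·0.0416667° lat → SW at lon -78.3333°, lat 80.3333°.
Cell spans 0.0833333° lon × 0.0416667° lat. Centre is SW corner plus half of each.
latitude 80.3542° N, longitude 78.2917° W.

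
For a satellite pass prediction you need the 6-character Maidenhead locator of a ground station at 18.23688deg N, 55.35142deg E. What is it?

LK78qf

Offset from 180°W / 90°S: lon 235.3514°, lat 108.2369°.
Field: 235.3514/20 → 11 → L, 108.2369/10 → 10 → K; chars LK.
Square: 15.3514/2 → 7, 8.2369/1 → 8; chars 78.
Subsquare: 1.3514/0.0833333 → 16 → q, 0.2369/0.0416667 → 5 → f; chars qf.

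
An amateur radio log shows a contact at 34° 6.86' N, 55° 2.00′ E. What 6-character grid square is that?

Offset from 180°W / 90°S: lon 235.0333°, lat 124.1143°.
Field (20°×10°, letters A–R): lon ⌊235.0333/20⌋ = 11 → L; lat ⌊124.1143/10⌋ = 12 → M.
Square (2°×1°, digits 0–9): lon ⌊15.0333/2⌋ = 7; lat ⌊4.1143/1⌋ = 4.
Subsquare (5′×2.5′, letters a–x): lon ⌊1.0333/0.0833333⌋ = 12 → m; lat ⌊0.1143/0.0416667⌋ = 2 → c.

LM74mc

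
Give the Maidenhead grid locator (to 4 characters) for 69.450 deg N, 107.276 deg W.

Add 180° to longitude and 90° to latitude: 72.72, 159.45.
Field: 72.72/20 → 3 → D, 159.45/10 → 15 → P; chars DP.
Square: 12.72/2 → 6, 9.45/1 → 9; chars 69.

DP69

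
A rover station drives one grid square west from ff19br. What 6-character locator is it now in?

FF19ar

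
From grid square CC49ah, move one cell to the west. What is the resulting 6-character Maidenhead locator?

Longitude subsquare a = 0; −1 → -1, wraps to 23 = x, carry into square.
Longitude square 4; −1 → 3.
The latitude characters are unchanged.

CC39xh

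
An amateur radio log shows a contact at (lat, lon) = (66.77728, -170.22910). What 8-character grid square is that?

Shift to the Maidenhead origin (180°W, 90°S): lon 9.77090, lat 156.77728.
Field: 9.77090/20 → 0 → A, 156.77728/10 → 15 → P; chars AP.
Square: 9.77090/2 → 4, 6.77728/1 → 6; chars 46.
Subsquare: 1.77090/0.0833333 → 21 → v, 0.77728/0.0416667 → 18 → s; chars vs.
Extended square: 0.02090/0.00833333 → 2, 0.02728/0.00416667 → 6; chars 26.

AP46vs26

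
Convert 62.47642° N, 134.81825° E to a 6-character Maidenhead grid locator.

PP72jl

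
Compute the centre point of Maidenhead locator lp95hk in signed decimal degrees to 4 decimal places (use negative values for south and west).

Field L=11, P=15: +11·20° lon, +15·10° lat → SW at lon 40°, lat 60°.
Square 9, 5: +9·2° lon, +5·1° lat → SW at lon 58°, lat 65°.
Subsquare h=7, k=10: +7·0.0833333° lon, +10·0.0416667° lat → SW at lon 58.5833°, lat 65.4167°.
Cell spans 0.0833333° lon × 0.0416667° lat. Centre is SW corner plus half of each.
latitude 65.4375, longitude 58.6250.

65.4375, 58.6250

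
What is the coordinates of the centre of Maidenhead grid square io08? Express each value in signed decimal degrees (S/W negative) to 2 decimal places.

58.50, -19.00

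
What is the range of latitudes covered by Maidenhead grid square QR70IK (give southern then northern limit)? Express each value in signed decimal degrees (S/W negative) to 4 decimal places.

80.4167, 80.4583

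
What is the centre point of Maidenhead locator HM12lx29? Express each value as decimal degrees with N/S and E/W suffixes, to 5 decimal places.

32.99792° N, 37.06250° W

Field H=7, M=12: +7·20° lon, +12·10° lat → SW at lon -40°, lat 30°.
Square 1, 2: +1·2° lon, +2·1° lat → SW at lon -38°, lat 32°.
Subsquare l=11, x=23: +11·0.0833333° lon, +23·0.0416667° lat → SW at lon -37.0833°, lat 32.9583°.
Extended square 2, 9: +2·0.00833333° lon, +9·0.00416667° lat → SW at lon -37.0667°, lat 32.9958°.
Cell spans 0.00833333° lon × 0.00416667° lat. Centre is SW corner plus half of each.
latitude 32.99792° N, longitude 37.06250° W.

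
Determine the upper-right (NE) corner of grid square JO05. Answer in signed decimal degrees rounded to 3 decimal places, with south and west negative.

56.000, 2.000

Field J=9, O=14: +9·20° lon, +14·10° lat → SW at lon 0°, lat 50°.
Square 0, 5: +0·2° lon, +5·1° lat → SW at lon 0°, lat 55°.
Cell spans 2° lon × 1° lat. NE corner is SW corner plus one full cell.
latitude 56.000, longitude 2.000.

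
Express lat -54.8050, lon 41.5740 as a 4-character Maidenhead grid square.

LD05

Offset from 180°W / 90°S: lon 221.57°, lat 35.20°.
Field (20°×10°, letters A–R): lon ⌊221.57/20⌋ = 11 → L; lat ⌊35.20/10⌋ = 3 → D.
Square (2°×1°, digits 0–9): lon ⌊1.57/2⌋ = 0; lat ⌊5.20/1⌋ = 5.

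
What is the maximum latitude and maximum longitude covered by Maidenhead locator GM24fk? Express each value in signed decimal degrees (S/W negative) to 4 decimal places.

34.4583, -55.5000

Field G=6, M=12: +6·20° lon, +12·10° lat → SW at lon -60°, lat 30°.
Square 2, 4: +2·2° lon, +4·1° lat → SW at lon -56°, lat 34°.
Subsquare f=5, k=10: +5·0.0833333° lon, +10·0.0416667° lat → SW at lon -55.5833°, lat 34.4167°.
Cell spans 0.0833333° lon × 0.0416667° lat. NE corner is SW corner plus one full cell.
latitude 34.4583, longitude -55.5000.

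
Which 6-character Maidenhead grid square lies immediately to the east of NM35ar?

NM35br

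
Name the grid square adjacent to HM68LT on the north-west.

HM68ku

Longitude subsquare l = 11; −1 → 10 = k.
Latitude subsquare t = 19; +1 → 20 = u.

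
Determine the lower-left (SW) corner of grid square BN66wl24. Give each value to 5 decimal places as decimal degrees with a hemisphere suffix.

46.47500° N, 146.15000° W

Field B=1, N=13: +1·20° lon, +13·10° lat → SW at lon -160°, lat 40°.
Square 6, 6: +6·2° lon, +6·1° lat → SW at lon -148°, lat 46°.
Subsquare w=22, l=11: +22·0.0833333° lon, +11·0.0416667° lat → SW at lon -146.167°, lat 46.4583°.
Extended square 2, 4: +2·0.00833333° lon, +4·0.00416667° lat → SW at lon -146.15°, lat 46.475°.
latitude 46.47500° N, longitude 146.15000° W.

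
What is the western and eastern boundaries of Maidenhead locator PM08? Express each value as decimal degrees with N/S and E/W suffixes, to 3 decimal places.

Field P=15, M=12: +15·20° lon, +12·10° lat → SW at lon 120°, lat 30°.
Square 0, 8: +0·2° lon, +8·1° lat → SW at lon 120°, lat 38°.
Cell spans 2° lon × 1° lat.
west 120.000° E, east 122.000° E.

120.000° E, 122.000° E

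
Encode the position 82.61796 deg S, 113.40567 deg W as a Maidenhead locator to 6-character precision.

DA37hj

Offset from 180°W / 90°S: lon 66.5943°, lat 7.3820°.
Field: lon ⌊66.5943/20⌋ = 3 → D; lat ⌊7.3820/10⌋ = 0 → A.
Square: lon ⌊6.5943/2⌋ = 3; lat ⌊7.3820/1⌋ = 7.
Subsquare: lon ⌊0.5943/0.0833333⌋ = 7 → h; lat ⌊0.3820/0.0416667⌋ = 9 → j.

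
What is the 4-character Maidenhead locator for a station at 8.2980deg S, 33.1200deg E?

Offset from 180°W / 90°S: lon 213.12°, lat 81.70°.
Field: 213.12/20 → 10 → K, 81.70/10 → 8 → I; chars KI.
Square: 13.12/2 → 6, 1.70/1 → 1; chars 61.

KI61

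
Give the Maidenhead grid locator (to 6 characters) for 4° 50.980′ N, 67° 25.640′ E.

MJ34ru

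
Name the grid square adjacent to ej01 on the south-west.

DJ90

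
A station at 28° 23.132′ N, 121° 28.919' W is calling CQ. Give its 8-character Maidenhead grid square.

CL98gj22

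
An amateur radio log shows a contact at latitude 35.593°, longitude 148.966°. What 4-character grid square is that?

QM45

Shift to the Maidenhead origin (180°W, 90°S): lon 328.97, lat 125.59.
Field: lon ⌊328.97/20⌋ = 16 → Q; lat ⌊125.59/10⌋ = 12 → M.
Square: lon ⌊8.97/2⌋ = 4; lat ⌊5.59/1⌋ = 5.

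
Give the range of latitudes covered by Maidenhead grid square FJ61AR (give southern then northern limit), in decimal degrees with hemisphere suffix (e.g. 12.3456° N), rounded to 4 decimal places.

1.7083° N, 1.7500° N

Field F=5, J=9: +5·20° lon, +9·10° lat → SW at lon -80°, lat 0°.
Square 6, 1: +6·2° lon, +1·1° lat → SW at lon -68°, lat 1°.
Subsquare a=0, r=17: +0·0.0833333° lon, +17·0.0416667° lat → SW at lon -68°, lat 1.70833°.
Cell spans 0.0833333° lon × 0.0416667° lat.
south 1.7083° N, north 1.7500° N.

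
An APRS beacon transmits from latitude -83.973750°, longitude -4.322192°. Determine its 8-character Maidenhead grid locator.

Add 180° to longitude and 90° to latitude: 175.67781, 6.02625.
Field (20°×10°, letters A–R): lon ⌊175.67781/20⌋ = 8 → I; lat ⌊6.02625/10⌋ = 0 → A.
Square (2°×1°, digits 0–9): lon ⌊15.67781/2⌋ = 7; lat ⌊6.02625/1⌋ = 6.
Subsquare (5′×2.5′, letters a–x): lon ⌊1.67781/0.0833333⌋ = 20 → u; lat ⌊0.02625/0.0416667⌋ = 0 → a.
Extended square (30″×15″, digits 0–9): lon ⌊0.01114/0.00833333⌋ = 1; lat ⌊0.02625/0.00416667⌋ = 6.

IA76ua16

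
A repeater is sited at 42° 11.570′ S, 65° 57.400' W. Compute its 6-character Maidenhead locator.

Shift to the Maidenhead origin (180°W, 90°S): lon 114.0433, lat 47.8072.
Field: lon ⌊114.0433/20⌋ = 5 → F; lat ⌊47.8072/10⌋ = 4 → E.
Square: lon ⌊14.0433/2⌋ = 7; lat ⌊7.8072/1⌋ = 7.
Subsquare: lon ⌊0.0433/0.0833333⌋ = 0 → a; lat ⌊0.8072/0.0416667⌋ = 19 → t.

FE77at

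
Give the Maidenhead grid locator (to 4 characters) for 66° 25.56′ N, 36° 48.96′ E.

KP86

Shift to the Maidenhead origin (180°W, 90°S): lon 216.82, lat 156.43.
Field: lon ⌊216.82/20⌋ = 10 → K; lat ⌊156.43/10⌋ = 15 → P.
Square: lon ⌊16.82/2⌋ = 8; lat ⌊6.43/1⌋ = 6.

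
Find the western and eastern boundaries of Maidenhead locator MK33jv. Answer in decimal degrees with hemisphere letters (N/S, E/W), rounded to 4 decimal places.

66.7500° E, 66.8333° E

Field M=12, K=10: +12·20° lon, +10·10° lat → SW at lon 60°, lat 10°.
Square 3, 3: +3·2° lon, +3·1° lat → SW at lon 66°, lat 13°.
Subsquare j=9, v=21: +9·0.0833333° lon, +21·0.0416667° lat → SW at lon 66.75°, lat 13.875°.
Cell spans 0.0833333° lon × 0.0416667° lat.
west 66.7500° E, east 66.8333° E.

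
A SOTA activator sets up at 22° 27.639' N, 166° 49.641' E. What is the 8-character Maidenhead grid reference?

Offset from 180°W / 90°S: lon 346.82735°, lat 112.46065°.
Field (20°×10°, letters A–R): lon ⌊346.82735/20⌋ = 17 → R; lat ⌊112.46065/10⌋ = 11 → L.
Square (2°×1°, digits 0–9): lon ⌊6.82735/2⌋ = 3; lat ⌊2.46065/1⌋ = 2.
Subsquare (5′×2.5′, letters a–x): lon ⌊0.82735/0.0833333⌋ = 9 → j; lat ⌊0.46065/0.0416667⌋ = 11 → l.
Extended square (30″×15″, digits 0–9): lon ⌊0.07735/0.00833333⌋ = 9; lat ⌊0.00232/0.00416667⌋ = 0.

RL32jl90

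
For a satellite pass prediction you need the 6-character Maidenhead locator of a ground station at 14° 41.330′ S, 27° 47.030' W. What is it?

HH65ch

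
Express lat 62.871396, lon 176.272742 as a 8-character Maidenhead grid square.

Add 180° to longitude and 90° to latitude: 356.27274, 152.87140.
Field (20°×10°, letters A–R): lon ⌊356.27274/20⌋ = 17 → R; lat ⌊152.87140/10⌋ = 15 → P.
Square (2°×1°, digits 0–9): lon ⌊16.27274/2⌋ = 8; lat ⌊2.87140/1⌋ = 2.
Subsquare (5′×2.5′, letters a–x): lon ⌊0.27274/0.0833333⌋ = 3 → d; lat ⌊0.87140/0.0416667⌋ = 20 → u.
Extended square (30″×15″, digits 0–9): lon ⌊0.02274/0.00833333⌋ = 2; lat ⌊0.03806/0.00416667⌋ = 9.

RP82du29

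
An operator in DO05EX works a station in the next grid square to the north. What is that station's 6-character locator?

Latitude subsquare x = 23; +1 → 24, wraps to 0 = a, carry into square.
Latitude square 5; +1 → 6.
The longitude characters are unchanged.

DO06ea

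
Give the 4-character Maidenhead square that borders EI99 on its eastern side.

FI09

Longitude square 9; +1 → 10, wraps to 0, carry into field.
Longitude field E = 4; +1 → 5 = F.
The latitude characters are unchanged.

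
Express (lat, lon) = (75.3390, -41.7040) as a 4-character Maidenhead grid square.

GQ95

Shift to the Maidenhead origin (180°W, 90°S): lon 138.30, lat 165.34.
Field (20°×10°, letters A–R): lon ⌊138.30/20⌋ = 6 → G; lat ⌊165.34/10⌋ = 16 → Q.
Square (2°×1°, digits 0–9): lon ⌊18.30/2⌋ = 9; lat ⌊5.34/1⌋ = 5.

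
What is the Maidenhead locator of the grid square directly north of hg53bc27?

HG53bc28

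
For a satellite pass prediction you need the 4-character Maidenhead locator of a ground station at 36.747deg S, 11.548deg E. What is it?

Offset from 180°W / 90°S: lon 191.55°, lat 53.25°.
Field: 191.55/20 → 9 → J, 53.25/10 → 5 → F; chars JF.
Square: 11.55/2 → 5, 3.25/1 → 3; chars 53.

JF53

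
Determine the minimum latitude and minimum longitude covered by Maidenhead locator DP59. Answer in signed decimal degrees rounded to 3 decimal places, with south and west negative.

69.000, -110.000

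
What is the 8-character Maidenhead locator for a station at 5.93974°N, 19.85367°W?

IJ05bw75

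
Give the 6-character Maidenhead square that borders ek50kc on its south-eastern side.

Longitude subsquare k = 10; +1 → 11 = l.
Latitude subsquare c = 2; −1 → 1 = b.

EK50lb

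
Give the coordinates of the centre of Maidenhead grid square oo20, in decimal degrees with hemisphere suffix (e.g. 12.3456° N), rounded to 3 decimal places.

Field O=14, O=14: +14·20° lon, +14·10° lat → SW at lon 100°, lat 50°.
Square 2, 0: +2·2° lon, +0·1° lat → SW at lon 104°, lat 50°.
Cell spans 2° lon × 1° lat. Centre is SW corner plus half of each.
latitude 50.500° N, longitude 105.000° E.

50.500° N, 105.000° E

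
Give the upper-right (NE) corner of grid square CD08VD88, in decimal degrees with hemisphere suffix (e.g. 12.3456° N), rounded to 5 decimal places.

51.83750° S, 138.17500° W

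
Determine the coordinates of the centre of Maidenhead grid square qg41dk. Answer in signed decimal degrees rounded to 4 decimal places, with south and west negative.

Field Q=16, G=6: +16·20° lon, +6·10° lat → SW at lon 140°, lat -30°.
Square 4, 1: +4·2° lon, +1·1° lat → SW at lon 148°, lat -29°.
Subsquare d=3, k=10: +3·0.0833333° lon, +10·0.0416667° lat → SW at lon 148.25°, lat -28.5833°.
Cell spans 0.0833333° lon × 0.0416667° lat. Centre is SW corner plus half of each.
latitude -28.5625, longitude 148.2917.

-28.5625, 148.2917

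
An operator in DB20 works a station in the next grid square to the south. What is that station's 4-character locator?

Latitude square 0; −1 → -1, wraps to 9, carry into field.
Latitude field B = 1; −1 → 0 = A.
The longitude characters are unchanged.

DA29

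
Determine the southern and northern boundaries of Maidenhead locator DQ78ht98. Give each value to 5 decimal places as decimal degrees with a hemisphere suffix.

78.82500° N, 78.82917° N

Field D=3, Q=16: +3·20° lon, +16·10° lat → SW at lon -120°, lat 70°.
Square 7, 8: +7·2° lon, +8·1° lat → SW at lon -106°, lat 78°.
Subsquare h=7, t=19: +7·0.0833333° lon, +19·0.0416667° lat → SW at lon -105.417°, lat 78.7917°.
Extended square 9, 8: +9·0.00833333° lon, +8·0.00416667° lat → SW at lon -105.342°, lat 78.825°.
Cell spans 0.00833333° lon × 0.00416667° lat.
south 78.82500° N, north 78.82917° N.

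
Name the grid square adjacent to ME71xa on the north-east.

ME81ab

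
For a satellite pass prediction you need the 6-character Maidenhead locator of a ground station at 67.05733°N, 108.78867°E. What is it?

Add 180° to longitude and 90° to latitude: 288.7887, 157.0573.
Field: 288.7887/20 → 14 → O, 157.0573/10 → 15 → P; chars OP.
Square: 8.7887/2 → 4, 7.0573/1 → 7; chars 47.
Subsquare: 0.7887/0.0833333 → 9 → j, 0.0573/0.0416667 → 1 → b; chars jb.

OP47jb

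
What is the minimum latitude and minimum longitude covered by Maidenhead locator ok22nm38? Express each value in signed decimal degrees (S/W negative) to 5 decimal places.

12.53333, 105.10833

Field O=14, K=10: +14·20° lon, +10·10° lat → SW at lon 100°, lat 10°.
Square 2, 2: +2·2° lon, +2·1° lat → SW at lon 104°, lat 12°.
Subsquare n=13, m=12: +13·0.0833333° lon, +12·0.0416667° lat → SW at lon 105.083°, lat 12.5°.
Extended square 3, 8: +3·0.00833333° lon, +8·0.00416667° lat → SW at lon 105.108°, lat 12.5333°.
latitude 12.53333, longitude 105.10833.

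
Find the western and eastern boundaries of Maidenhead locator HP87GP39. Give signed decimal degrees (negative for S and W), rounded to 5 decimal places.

-23.47500, -23.46667

Field H=7, P=15: +7·20° lon, +15·10° lat → SW at lon -40°, lat 60°.
Square 8, 7: +8·2° lon, +7·1° lat → SW at lon -24°, lat 67°.
Subsquare g=6, p=15: +6·0.0833333° lon, +15·0.0416667° lat → SW at lon -23.5°, lat 67.625°.
Extended square 3, 9: +3·0.00833333° lon, +9·0.00416667° lat → SW at lon -23.475°, lat 67.6625°.
Cell spans 0.00833333° lon × 0.00416667° lat.
west -23.47500, east -23.46667.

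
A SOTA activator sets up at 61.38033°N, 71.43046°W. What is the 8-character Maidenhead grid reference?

FP41gj81

Add 180° to longitude and 90° to latitude: 108.56954, 151.38033.
Field: 108.56954/20 → 5 → F, 151.38033/10 → 15 → P; chars FP.
Square: 8.56954/2 → 4, 1.38033/1 → 1; chars 41.
Subsquare: 0.56954/0.0833333 → 6 → g, 0.38033/0.0416667 → 9 → j; chars gj.
Extended square: 0.06954/0.00833333 → 8, 0.00533/0.00416667 → 1; chars 81.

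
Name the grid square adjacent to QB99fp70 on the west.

Longitude extended square 7; −1 → 6.
The latitude characters are unchanged.

QB99fp60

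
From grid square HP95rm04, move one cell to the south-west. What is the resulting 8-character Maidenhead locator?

HP95qm93

Longitude extended square 0; −1 → -1, wraps to 9, carry into subsquare.
Longitude subsquare r = 17; −1 → 16 = q.
Latitude extended square 4; −1 → 3.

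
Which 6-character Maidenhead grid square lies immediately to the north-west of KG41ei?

Longitude subsquare e = 4; −1 → 3 = d.
Latitude subsquare i = 8; +1 → 9 = j.

KG41dj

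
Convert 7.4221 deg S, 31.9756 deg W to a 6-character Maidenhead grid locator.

HI42an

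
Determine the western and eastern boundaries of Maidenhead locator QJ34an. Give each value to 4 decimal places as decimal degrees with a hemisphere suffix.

Field Q=16, J=9: +16·20° lon, +9·10° lat → SW at lon 140°, lat 0°.
Square 3, 4: +3·2° lon, +4·1° lat → SW at lon 146°, lat 4°.
Subsquare a=0, n=13: +0·0.0833333° lon, +13·0.0416667° lat → SW at lon 146°, lat 4.54167°.
Cell spans 0.0833333° lon × 0.0416667° lat.
west 146.0000° E, east 146.0833° E.

146.0000° E, 146.0833° E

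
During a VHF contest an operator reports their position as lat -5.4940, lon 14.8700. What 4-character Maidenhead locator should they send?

JI74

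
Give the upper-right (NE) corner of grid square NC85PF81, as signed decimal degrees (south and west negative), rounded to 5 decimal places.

Field N=13, C=2: +13·20° lon, +2·10° lat → SW at lon 80°, lat -70°.
Square 8, 5: +8·2° lon, +5·1° lat → SW at lon 96°, lat -65°.
Subsquare p=15, f=5: +15·0.0833333° lon, +5·0.0416667° lat → SW at lon 97.25°, lat -64.7917°.
Extended square 8, 1: +8·0.00833333° lon, +1·0.00416667° lat → SW at lon 97.3167°, lat -64.7875°.
Cell spans 0.00833333° lon × 0.00416667° lat. NE corner is SW corner plus one full cell.
latitude -64.78333, longitude 97.32500.

-64.78333, 97.32500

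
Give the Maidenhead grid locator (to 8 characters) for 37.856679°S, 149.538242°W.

BF52fd54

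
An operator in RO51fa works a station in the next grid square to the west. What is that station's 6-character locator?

RO51ea

Longitude subsquare f = 5; −1 → 4 = e.
The latitude characters are unchanged.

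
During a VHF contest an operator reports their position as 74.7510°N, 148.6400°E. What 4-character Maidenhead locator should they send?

Shift to the Maidenhead origin (180°W, 90°S): lon 328.64, lat 164.75.
Field (20°×10°, letters A–R): lon ⌊328.64/20⌋ = 16 → Q; lat ⌊164.75/10⌋ = 16 → Q.
Square (2°×1°, digits 0–9): lon ⌊8.64/2⌋ = 4; lat ⌊4.75/1⌋ = 4.

QQ44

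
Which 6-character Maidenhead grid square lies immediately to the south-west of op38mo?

OP38ln

Longitude subsquare m = 12; −1 → 11 = l.
Latitude subsquare o = 14; −1 → 13 = n.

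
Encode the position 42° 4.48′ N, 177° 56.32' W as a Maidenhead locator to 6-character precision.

AN12ab

Offset from 180°W / 90°S: lon 2.0613°, lat 132.0747°.
Field: lon ⌊2.0613/20⌋ = 0 → A; lat ⌊132.0747/10⌋ = 13 → N.
Square: lon ⌊2.0613/2⌋ = 1; lat ⌊2.0747/1⌋ = 2.
Subsquare: lon ⌊0.0613/0.0833333⌋ = 0 → a; lat ⌊0.0747/0.0416667⌋ = 1 → b.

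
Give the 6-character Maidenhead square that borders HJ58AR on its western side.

Longitude subsquare a = 0; −1 → -1, wraps to 23 = x, carry into square.
Longitude square 5; −1 → 4.
The latitude characters are unchanged.

HJ48xr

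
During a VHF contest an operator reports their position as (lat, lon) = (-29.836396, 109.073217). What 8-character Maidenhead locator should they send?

OG40md89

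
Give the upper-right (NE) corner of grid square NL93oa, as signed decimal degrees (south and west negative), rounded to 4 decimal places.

23.0417, 99.2500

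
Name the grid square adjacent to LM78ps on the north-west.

LM78ot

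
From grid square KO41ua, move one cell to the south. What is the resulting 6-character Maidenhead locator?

KO40ux

Latitude subsquare a = 0; −1 → -1, wraps to 23 = x, carry into square.
Latitude square 1; −1 → 0.
The longitude characters are unchanged.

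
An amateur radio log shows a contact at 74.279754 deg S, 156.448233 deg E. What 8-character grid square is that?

Shift to the Maidenhead origin (180°W, 90°S): lon 336.44823, lat 15.72025.
Field (20°×10°, letters A–R): 336.44823/20 → 16 → Q, 15.72025/10 → 1 → B; chars QB.
Square (2°×1°, digits 0–9): 16.44823/2 → 8, 5.72025/1 → 5; chars 85.
Subsquare (5′×2.5′, letters a–x): 0.44823/0.0833333 → 5 → f, 0.72025/0.0416667 → 17 → r; chars fr.
Extended square (30″×15″, digits 0–9): 0.03157/0.00833333 → 3, 0.01191/0.00416667 → 2; chars 32.

QB85fr32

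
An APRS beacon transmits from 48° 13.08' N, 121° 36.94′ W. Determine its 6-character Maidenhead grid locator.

Offset from 180°W / 90°S: lon 58.3843°, lat 138.2180°.
Field (20°×10°, letters A–R): 58.3843/20 → 2 → C, 138.2180/10 → 13 → N; chars CN.
Square (2°×1°, digits 0–9): 18.3843/2 → 9, 8.2180/1 → 8; chars 98.
Subsquare (5′×2.5′, letters a–x): 0.3843/0.0833333 → 4 → e, 0.2180/0.0416667 → 5 → f; chars ef.

CN98ef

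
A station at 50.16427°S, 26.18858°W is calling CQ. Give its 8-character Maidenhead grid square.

HD69vu70

Add 180° to longitude and 90° to latitude: 153.81142, 39.83573.
Field: lon ⌊153.81142/20⌋ = 7 → H; lat ⌊39.83573/10⌋ = 3 → D.
Square: lon ⌊13.81142/2⌋ = 6; lat ⌊9.83573/1⌋ = 9.
Subsquare: lon ⌊1.81142/0.0833333⌋ = 21 → v; lat ⌊0.83573/0.0416667⌋ = 20 → u.
Extended square: lon ⌊0.06142/0.00833333⌋ = 7; lat ⌊0.00240/0.00416667⌋ = 0.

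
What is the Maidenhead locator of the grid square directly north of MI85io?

Latitude subsquare o = 14; +1 → 15 = p.
The longitude characters are unchanged.

MI85ip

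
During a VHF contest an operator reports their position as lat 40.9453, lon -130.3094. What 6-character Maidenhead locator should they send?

Shift to the Maidenhead origin (180°W, 90°S): lon 49.6906, lat 130.9453.
Field: 49.6906/20 → 2 → C, 130.9453/10 → 13 → N; chars CN.
Square: 9.6906/2 → 4, 0.9453/1 → 0; chars 40.
Subsquare: 1.6906/0.0833333 → 20 → u, 0.9453/0.0416667 → 22 → w; chars uw.

CN40uw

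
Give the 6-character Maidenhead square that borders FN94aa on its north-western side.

FN84xb

Longitude subsquare a = 0; −1 → -1, wraps to 23 = x, carry into square.
Longitude square 9; −1 → 8.
Latitude subsquare a = 0; +1 → 1 = b.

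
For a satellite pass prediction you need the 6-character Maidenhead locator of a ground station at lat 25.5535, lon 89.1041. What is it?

NL45nn

Shift to the Maidenhead origin (180°W, 90°S): lon 269.1041, lat 115.5535.
Field (20°×10°, letters A–R): 269.1041/20 → 13 → N, 115.5535/10 → 11 → L; chars NL.
Square (2°×1°, digits 0–9): 9.1041/2 → 4, 5.5535/1 → 5; chars 45.
Subsquare (5′×2.5′, letters a–x): 1.1041/0.0833333 → 13 → n, 0.5535/0.0416667 → 13 → n; chars nn.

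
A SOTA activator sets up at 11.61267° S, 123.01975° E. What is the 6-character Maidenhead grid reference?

PH18mj

Offset from 180°W / 90°S: lon 303.0197°, lat 78.3873°.
Field: 303.0197/20 → 15 → P, 78.3873/10 → 7 → H; chars PH.
Square: 3.0197/2 → 1, 8.3873/1 → 8; chars 18.
Subsquare: 1.0197/0.0833333 → 12 → m, 0.3873/0.0416667 → 9 → j; chars mj.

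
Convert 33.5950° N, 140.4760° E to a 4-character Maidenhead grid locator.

QM03

Add 180° to longitude and 90° to latitude: 320.48, 123.59.
Field (20°×10°, letters A–R): 320.48/20 → 16 → Q, 123.59/10 → 12 → M; chars QM.
Square (2°×1°, digits 0–9): 0.48/2 → 0, 3.59/1 → 3; chars 03.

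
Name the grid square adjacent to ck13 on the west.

Longitude square 1; −1 → 0.
The latitude characters are unchanged.

CK03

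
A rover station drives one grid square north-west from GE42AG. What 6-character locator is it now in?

GE32xh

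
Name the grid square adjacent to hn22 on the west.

HN12

Longitude square 2; −1 → 1.
The latitude characters are unchanged.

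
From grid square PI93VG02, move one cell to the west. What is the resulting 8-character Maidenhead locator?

Longitude extended square 0; −1 → -1, wraps to 9, carry into subsquare.
Longitude subsquare v = 21; −1 → 20 = u.
The latitude characters are unchanged.

PI93ug92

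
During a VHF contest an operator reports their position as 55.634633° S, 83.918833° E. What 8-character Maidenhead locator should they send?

ND14xi07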